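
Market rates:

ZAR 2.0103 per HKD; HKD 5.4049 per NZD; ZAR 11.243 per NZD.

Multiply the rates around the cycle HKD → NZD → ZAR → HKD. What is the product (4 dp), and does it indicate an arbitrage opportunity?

Around HKD → NZD → ZAR → HKD: 1 ÷ 5.4049 × 11.243 ÷ 2.0103 = 1.034746
Product > 1; profitable direction is HKD → NZD → ZAR → HKD.

1.0347 (arbitrage exists)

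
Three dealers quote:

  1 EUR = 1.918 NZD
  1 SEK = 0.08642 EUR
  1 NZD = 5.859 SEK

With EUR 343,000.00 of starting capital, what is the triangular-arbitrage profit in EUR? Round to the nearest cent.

Profitable loop is EUR → SEK → NZD → EUR:
EUR 343,000.00 ÷ 0.08642 = SEK 3,968,988.66
SEK 3,968,988.66 ÷ 5.859 = NZD 677,417.42
NZD 677,417.42 ÷ 1.918 = EUR 353,189.48
Profit = EUR 353,189.48 − EUR 343,000.00

Profit: EUR 10,189.48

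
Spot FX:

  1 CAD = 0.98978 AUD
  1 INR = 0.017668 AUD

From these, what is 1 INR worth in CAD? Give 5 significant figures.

1 INR × 0.017668 = 0.017668 AUD
0.017668 AUD ÷ 0.98978 = 0.0178504 CAD

INR/CAD = 0.017850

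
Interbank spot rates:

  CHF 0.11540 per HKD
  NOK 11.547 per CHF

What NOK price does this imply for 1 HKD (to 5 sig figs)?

HKD/NOK = 1.3325

1 HKD × 0.11540 = 0.1154 CHF
0.1154 CHF × 11.547 = 1.33252 NOK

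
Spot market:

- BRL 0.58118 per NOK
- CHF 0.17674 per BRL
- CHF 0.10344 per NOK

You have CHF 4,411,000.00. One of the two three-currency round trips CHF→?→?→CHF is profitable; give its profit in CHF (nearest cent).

Profitable loop is CHF → BRL → NOK → CHF:
CHF 4,411,000.00 ÷ 0.17674 = BRL 24,957,564.78
BRL 24,957,564.78 ÷ 0.58118 = NOK 42,942,917.49
NOK 42,942,917.49 × 0.10344 = CHF 4,442,015.38
Profit = CHF 4,442,015.38 − CHF 4,411,000.00

Profit: CHF 31,015.38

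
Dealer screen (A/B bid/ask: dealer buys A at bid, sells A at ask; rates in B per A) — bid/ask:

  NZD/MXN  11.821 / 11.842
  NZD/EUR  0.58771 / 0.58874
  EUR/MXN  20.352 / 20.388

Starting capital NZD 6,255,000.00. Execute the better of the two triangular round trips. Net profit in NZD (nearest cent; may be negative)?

Best loop NZD → EUR → MXN → NZD:
NZD 6,255,000.00 × 0.58771 (sell NZD at bid) = EUR 3,676,126.05
EUR 3,676,126.05 × 20.352 (sell EUR at bid) = MXN 74,816,517.37
MXN 74,816,517.37 ÷ 11.842 (buy NZD at ask) = NZD 6,317,895.40

Net profit: NZD 62,895.40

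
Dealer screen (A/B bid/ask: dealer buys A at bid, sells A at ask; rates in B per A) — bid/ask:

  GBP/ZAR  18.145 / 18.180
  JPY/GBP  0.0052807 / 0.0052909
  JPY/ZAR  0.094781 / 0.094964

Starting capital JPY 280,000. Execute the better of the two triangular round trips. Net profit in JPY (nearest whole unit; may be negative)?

Best loop JPY → GBP → ZAR → JPY:
JPY 280,000 × 0.0052807 (sell JPY at bid) = GBP 1,478.60
GBP 1,478.60 × 18.145 (sell GBP at bid) = ZAR 26,829.12
ZAR 26,829.12 ÷ 0.094964 (buy JPY at ask) = JPY 282,519

Net profit: JPY 2,519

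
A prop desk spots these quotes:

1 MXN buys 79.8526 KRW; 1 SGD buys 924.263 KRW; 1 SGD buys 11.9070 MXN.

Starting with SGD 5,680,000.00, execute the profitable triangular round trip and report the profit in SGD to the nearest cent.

Profitable loop is SGD → MXN → KRW → SGD:
SGD 5,680,000.00 × 11.9070 = MXN 67,631,760.00
MXN 67,631,760.00 × 79.8526 = KRW 5,400,571,879
KRW 5,400,571,879 ÷ 924.263 = SGD 5,843,111.62
Profit = SGD 5,843,111.62 − SGD 5,680,000.00

Profit: SGD 163,111.62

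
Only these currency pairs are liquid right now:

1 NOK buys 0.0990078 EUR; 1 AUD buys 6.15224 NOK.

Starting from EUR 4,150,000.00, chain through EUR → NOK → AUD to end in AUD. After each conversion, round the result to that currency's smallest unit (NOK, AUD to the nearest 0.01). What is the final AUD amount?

AUD 6,813,110.26

EUR 4,150,000.00 ÷ 0.0990078 = NOK 41,915,889.46
NOK 41,915,889.46 ÷ 6.15224 = AUD 6,813,110.26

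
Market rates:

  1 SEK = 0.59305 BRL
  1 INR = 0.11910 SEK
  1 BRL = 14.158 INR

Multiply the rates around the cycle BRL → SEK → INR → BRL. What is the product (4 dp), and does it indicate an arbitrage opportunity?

1.0000 (no arbitrage)

Around BRL → SEK → INR → BRL: 1 ÷ 0.59305 ÷ 0.11910 ÷ 14.158 = 0.999989
Product ≈ 1 (deviation 0.001%, within rounding noise).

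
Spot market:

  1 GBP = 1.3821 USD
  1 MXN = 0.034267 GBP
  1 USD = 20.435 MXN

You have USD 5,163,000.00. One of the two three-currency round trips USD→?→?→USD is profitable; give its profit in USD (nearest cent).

Profit: USD 171,723.71

Profitable loop is USD → GBP → MXN → USD:
USD 5,163,000.00 ÷ 1.3821 = GBP 3,735,619.71
GBP 3,735,619.71 ÷ 0.034267 = MXN 109,015,078.91
MXN 109,015,078.91 ÷ 20.435 = USD 5,334,723.71
Profit = USD 5,334,723.71 − USD 5,163,000.00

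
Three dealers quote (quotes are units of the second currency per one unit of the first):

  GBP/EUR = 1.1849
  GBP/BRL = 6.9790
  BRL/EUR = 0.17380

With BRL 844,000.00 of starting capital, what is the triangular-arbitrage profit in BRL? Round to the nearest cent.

Profitable loop is BRL → EUR → GBP → BRL:
BRL 844,000.00 × 0.17380 = EUR 146,687.20
EUR 146,687.20 ÷ 1.1849 = GBP 123,797.11
GBP 123,797.11 × 6.9790 = BRL 863,980.06
Profit = BRL 863,980.06 − BRL 844,000.00

Profit: BRL 19,980.06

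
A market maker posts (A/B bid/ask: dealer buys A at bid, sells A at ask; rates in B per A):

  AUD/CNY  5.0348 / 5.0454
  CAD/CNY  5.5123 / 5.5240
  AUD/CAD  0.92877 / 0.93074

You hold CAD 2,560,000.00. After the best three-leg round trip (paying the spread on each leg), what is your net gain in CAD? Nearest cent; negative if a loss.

Best loop CAD → CNY → AUD → CAD:
CAD 2,560,000.00 × 5.5123 (sell CAD at bid) = CNY 14,111,488.00
CNY 14,111,488.00 ÷ 5.0454 (buy AUD at ask) = AUD 2,796,901.73
AUD 2,796,901.73 × 0.92877 (sell AUD at bid) = CAD 2,597,678.42

Net profit: CAD 37,678.42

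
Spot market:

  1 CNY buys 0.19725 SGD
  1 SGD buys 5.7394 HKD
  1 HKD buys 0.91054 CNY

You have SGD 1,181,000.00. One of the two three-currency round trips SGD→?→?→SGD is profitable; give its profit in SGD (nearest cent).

Profitable loop is SGD → HKD → CNY → SGD:
SGD 1,181,000.00 × 5.7394 = HKD 6,778,231.40
HKD 6,778,231.40 × 0.91054 = CNY 6,171,850.82
CNY 6,171,850.82 × 0.19725 = SGD 1,217,397.57
Profit = SGD 1,217,397.57 − SGD 1,181,000.00

Profit: SGD 36,397.57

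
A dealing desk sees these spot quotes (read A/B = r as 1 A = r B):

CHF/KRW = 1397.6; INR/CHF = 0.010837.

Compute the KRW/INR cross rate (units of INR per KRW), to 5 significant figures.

1 KRW ÷ 1397.6 = 0.000715512 CHF
0.000715512 CHF ÷ 0.010837 = 0.0660249 INR

KRW/INR = 0.066025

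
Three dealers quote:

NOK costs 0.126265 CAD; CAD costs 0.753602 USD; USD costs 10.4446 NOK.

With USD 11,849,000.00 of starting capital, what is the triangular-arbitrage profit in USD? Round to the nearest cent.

Profit: USD 73,432.21

Profitable loop is USD → CAD → NOK → USD:
USD 11,849,000.00 ÷ 0.753602 = CAD 15,723,153.60
CAD 15,723,153.60 ÷ 0.126265 = NOK 124,525,035.45
NOK 124,525,035.45 ÷ 10.4446 = USD 11,922,432.21
Profit = USD 11,922,432.21 − USD 11,849,000.00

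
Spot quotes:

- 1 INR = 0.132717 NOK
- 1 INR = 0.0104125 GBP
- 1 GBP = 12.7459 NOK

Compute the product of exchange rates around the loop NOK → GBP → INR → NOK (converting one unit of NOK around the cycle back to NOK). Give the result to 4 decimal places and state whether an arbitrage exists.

Around NOK → GBP → INR → NOK: 1 ÷ 12.7459 ÷ 0.0104125 × 0.132717 = 1.000002
Product ≈ 1 (deviation 0.000%, within rounding noise).

1.0000 (no arbitrage)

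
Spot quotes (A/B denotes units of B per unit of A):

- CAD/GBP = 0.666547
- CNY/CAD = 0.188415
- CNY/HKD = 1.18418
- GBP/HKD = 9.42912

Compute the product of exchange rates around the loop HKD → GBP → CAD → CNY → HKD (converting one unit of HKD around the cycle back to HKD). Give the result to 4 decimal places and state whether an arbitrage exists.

1.0000 (no arbitrage)

Around HKD → GBP → CAD → CNY → HKD: 1 ÷ 9.42912 ÷ 0.666547 ÷ 0.188415 × 1.18418 = 1.000001
Product ≈ 1 (deviation 0.000%, within rounding noise).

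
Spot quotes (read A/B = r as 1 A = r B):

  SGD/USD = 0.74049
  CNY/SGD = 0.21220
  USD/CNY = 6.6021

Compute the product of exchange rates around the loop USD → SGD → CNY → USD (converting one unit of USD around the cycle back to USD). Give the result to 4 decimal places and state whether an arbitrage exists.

0.9639 (arbitrage exists)

Around USD → SGD → CNY → USD: 1 ÷ 0.74049 ÷ 0.21220 ÷ 6.6021 = 0.963947
Product < 1; profitable direction is USD → CNY → SGD → USD.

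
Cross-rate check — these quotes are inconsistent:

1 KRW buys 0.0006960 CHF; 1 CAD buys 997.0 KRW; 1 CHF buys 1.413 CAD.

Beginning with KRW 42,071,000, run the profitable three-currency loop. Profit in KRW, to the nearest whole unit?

Profitable loop is KRW → CAD → CHF → KRW:
KRW 42,071,000 ÷ 997.0 = CAD 42,197.59
CAD 42,197.59 ÷ 1.413 = CHF 29,863.83
CHF 29,863.83 ÷ 0.0006960 = KRW 42,907,803
Profit = KRW 42,907,803 − KRW 42,071,000

Profit: KRW 836,803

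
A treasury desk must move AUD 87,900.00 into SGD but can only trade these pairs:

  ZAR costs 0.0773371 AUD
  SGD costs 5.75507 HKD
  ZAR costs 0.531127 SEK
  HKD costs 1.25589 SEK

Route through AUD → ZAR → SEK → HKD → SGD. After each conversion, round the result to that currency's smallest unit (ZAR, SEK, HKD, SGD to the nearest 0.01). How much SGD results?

SGD 83,521.28

AUD 87,900.00 ÷ 0.0773371 = ZAR 1,136,582.57
ZAR 1,136,582.57 × 0.531127 = SEK 603,669.69
SEK 603,669.69 ÷ 1.25589 = HKD 480,670.83
HKD 480,670.83 ÷ 5.75507 = SGD 83,521.28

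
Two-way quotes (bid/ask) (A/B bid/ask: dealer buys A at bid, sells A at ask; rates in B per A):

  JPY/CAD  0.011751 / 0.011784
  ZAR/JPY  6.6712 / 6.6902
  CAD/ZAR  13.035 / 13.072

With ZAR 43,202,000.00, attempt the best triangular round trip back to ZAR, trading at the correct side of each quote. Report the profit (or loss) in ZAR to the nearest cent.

Net profit: ZAR 944,235.44

Best loop ZAR → JPY → CAD → ZAR:
ZAR 43,202,000.00 × 6.6712 (sell ZAR at bid) = JPY 288,209,182
JPY 288,209,182 × 0.011751 (sell JPY at bid) = CAD 3,386,746.10
CAD 3,386,746.10 × 13.035 (sell CAD at bid) = ZAR 44,146,235.44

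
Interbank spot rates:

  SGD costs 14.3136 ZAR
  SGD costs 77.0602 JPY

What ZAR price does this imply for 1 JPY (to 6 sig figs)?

JPY/ZAR = 0.185746

1 JPY ÷ 77.0602 = 0.0129769 SGD
0.0129769 SGD × 14.3136 = 0.185746 ZAR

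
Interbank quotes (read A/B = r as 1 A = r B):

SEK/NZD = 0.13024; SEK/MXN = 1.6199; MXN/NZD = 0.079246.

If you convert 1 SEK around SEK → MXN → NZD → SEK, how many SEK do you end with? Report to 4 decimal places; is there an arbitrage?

0.9856 (arbitrage exists)

Around SEK → MXN → NZD → SEK: 1 × 1.6199 × 0.079246 ÷ 0.13024 = 0.985646
Product < 1; profitable direction is SEK → NZD → MXN → SEK.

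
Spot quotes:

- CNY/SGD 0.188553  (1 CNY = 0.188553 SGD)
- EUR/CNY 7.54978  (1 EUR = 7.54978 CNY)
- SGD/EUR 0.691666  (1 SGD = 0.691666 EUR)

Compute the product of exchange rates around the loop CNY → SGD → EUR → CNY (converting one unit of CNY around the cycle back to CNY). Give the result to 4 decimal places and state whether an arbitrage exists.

Around CNY → SGD → EUR → CNY: 1 × 0.188553 × 0.691666 × 7.54978 = 0.984610
Product < 1; profitable direction is CNY → EUR → SGD → CNY.

0.9846 (arbitrage exists)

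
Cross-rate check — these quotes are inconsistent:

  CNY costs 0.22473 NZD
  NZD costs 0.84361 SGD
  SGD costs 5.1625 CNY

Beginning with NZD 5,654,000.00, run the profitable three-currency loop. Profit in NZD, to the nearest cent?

Profit: NZD 122,874.98

Profitable loop is NZD → CNY → SGD → NZD:
NZD 5,654,000.00 ÷ 0.22473 = CNY 25,159,079.78
CNY 25,159,079.78 ÷ 5.1625 = SGD 4,873,429.50
SGD 4,873,429.50 ÷ 0.84361 = NZD 5,776,874.98
Profit = NZD 5,776,874.98 − NZD 5,654,000.00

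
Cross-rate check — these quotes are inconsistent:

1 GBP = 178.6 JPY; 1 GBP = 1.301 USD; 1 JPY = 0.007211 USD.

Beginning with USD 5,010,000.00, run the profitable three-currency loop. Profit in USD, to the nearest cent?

Profitable loop is USD → JPY → GBP → USD:
USD 5,010,000.00 ÷ 0.007211 = JPY 694,771,876
JPY 694,771,876 ÷ 178.6 = GBP 3,890,100.09
GBP 3,890,100.09 × 1.301 = USD 5,061,020.22
Profit = USD 5,061,020.22 − USD 5,010,000.00

Profit: USD 51,020.22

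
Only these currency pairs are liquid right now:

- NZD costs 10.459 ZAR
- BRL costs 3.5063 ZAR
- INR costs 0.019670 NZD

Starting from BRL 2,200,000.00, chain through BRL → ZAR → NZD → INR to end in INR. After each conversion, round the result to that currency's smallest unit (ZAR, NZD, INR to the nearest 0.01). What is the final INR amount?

BRL 2,200,000.00 × 3.5063 = ZAR 7,713,860.00
ZAR 7,713,860.00 ÷ 10.459 = NZD 737,533.22
NZD 737,533.22 ÷ 0.019670 = INR 37,495,334.01

INR 37,495,334.01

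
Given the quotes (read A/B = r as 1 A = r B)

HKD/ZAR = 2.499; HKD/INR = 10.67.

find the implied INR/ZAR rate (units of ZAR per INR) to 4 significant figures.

1 INR ÷ 10.67 = 0.0937207 HKD
0.0937207 HKD × 2.499 = 0.234208 ZAR

INR/ZAR = 0.2342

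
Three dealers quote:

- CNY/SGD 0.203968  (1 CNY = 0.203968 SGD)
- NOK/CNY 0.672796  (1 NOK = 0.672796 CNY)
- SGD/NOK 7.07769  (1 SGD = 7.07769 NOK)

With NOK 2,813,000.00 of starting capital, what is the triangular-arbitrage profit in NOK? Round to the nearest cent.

Profit: NOK 83,228.06

Profitable loop is NOK → SGD → CNY → NOK:
NOK 2,813,000.00 ÷ 7.07769 = SGD 397,446.06
SGD 397,446.06 ÷ 0.203968 = CNY 1,948,570.66
CNY 1,948,570.66 ÷ 0.672796 = NOK 2,896,228.06
Profit = NOK 2,896,228.06 − NOK 2,813,000.00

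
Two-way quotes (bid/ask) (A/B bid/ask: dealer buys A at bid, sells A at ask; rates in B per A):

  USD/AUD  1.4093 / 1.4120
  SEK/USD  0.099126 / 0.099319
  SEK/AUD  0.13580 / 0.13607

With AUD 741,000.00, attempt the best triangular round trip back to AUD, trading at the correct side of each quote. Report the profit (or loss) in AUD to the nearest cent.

Best loop AUD → SEK → USD → AUD:
AUD 741,000.00 ÷ 0.13607 (buy SEK at ask) = SEK 5,445,726.46
SEK 5,445,726.46 × 0.099126 (sell SEK at bid) = USD 539,813.08
USD 539,813.08 × 1.4093 (sell USD at bid) = AUD 760,758.58

Net profit: AUD 19,758.58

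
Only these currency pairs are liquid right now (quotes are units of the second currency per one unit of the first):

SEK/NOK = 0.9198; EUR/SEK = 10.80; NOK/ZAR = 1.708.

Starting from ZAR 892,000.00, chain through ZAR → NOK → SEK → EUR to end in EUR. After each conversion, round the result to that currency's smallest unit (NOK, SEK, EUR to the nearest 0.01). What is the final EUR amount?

ZAR 892,000.00 ÷ 1.708 = NOK 522,248.24
NOK 522,248.24 ÷ 0.9198 = SEK 567,784.56
SEK 567,784.56 ÷ 10.80 = EUR 52,572.64

EUR 52,572.64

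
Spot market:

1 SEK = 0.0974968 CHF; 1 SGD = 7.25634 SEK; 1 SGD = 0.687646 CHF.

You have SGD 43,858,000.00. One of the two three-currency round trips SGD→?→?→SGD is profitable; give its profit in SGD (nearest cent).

Profit: SGD 1,264,368.45

Profitable loop is SGD → SEK → CHF → SGD:
SGD 43,858,000.00 × 7.25634 = SEK 318,248,559.72
SEK 318,248,559.72 × 0.0974968 = CHF 31,028,216.18
CHF 31,028,216.18 ÷ 0.687646 = SGD 45,122,368.45
Profit = SGD 45,122,368.45 − SGD 43,858,000.00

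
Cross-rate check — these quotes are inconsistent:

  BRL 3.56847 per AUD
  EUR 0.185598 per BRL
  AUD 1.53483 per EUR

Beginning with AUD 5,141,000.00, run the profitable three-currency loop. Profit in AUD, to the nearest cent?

Profit: AUD 84,925.63

Profitable loop is AUD → BRL → EUR → AUD:
AUD 5,141,000.00 × 3.56847 = BRL 18,345,504.27
BRL 18,345,504.27 × 0.185598 = EUR 3,404,888.90
EUR 3,404,888.90 × 1.53483 = AUD 5,225,925.63
Profit = AUD 5,225,925.63 − AUD 5,141,000.00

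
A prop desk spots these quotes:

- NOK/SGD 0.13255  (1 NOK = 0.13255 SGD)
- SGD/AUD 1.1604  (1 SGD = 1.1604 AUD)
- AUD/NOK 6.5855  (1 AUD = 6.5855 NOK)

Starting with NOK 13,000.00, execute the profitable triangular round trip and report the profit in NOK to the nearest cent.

Profitable loop is NOK → SGD → AUD → NOK:
NOK 13,000.00 × 0.13255 = SGD 1,723.15
SGD 1,723.15 × 1.1604 = AUD 1,999.54
AUD 1,999.54 × 6.5855 = NOK 13,167.99
Profit = NOK 13,167.99 − NOK 13,000.00

Profit: NOK 167.99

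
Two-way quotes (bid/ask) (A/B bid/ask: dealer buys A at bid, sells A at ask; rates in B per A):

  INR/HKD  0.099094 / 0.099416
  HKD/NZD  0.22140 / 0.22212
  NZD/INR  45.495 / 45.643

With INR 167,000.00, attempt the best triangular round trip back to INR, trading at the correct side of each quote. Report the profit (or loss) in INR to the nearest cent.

Best loop INR → HKD → NZD → INR:
INR 167,000.00 × 0.099094 (sell INR at bid) = HKD 16,548.70
HKD 16,548.70 × 0.22140 (sell HKD at bid) = NZD 3,663.88
NZD 3,663.88 × 45.495 (sell NZD at bid) = INR 166,688.30

Net result: INR -311.70 (no profitable arbitrage after spreads)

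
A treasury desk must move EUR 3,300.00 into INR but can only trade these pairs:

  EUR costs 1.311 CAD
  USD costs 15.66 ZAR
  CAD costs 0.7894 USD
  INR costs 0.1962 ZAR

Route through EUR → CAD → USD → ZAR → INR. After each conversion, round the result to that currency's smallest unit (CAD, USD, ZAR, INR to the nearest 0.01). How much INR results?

INR 272,587.77

EUR 3,300.00 × 1.311 = CAD 4,326.30
CAD 4,326.30 × 0.7894 = USD 3,415.18
USD 3,415.18 × 15.66 = ZAR 53,481.72
ZAR 53,481.72 ÷ 0.1962 = INR 272,587.77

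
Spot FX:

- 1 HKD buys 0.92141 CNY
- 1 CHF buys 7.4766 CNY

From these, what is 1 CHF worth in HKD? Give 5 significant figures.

CHF/HKD = 8.1143

1 CHF × 7.4766 = 7.4766 CNY
7.4766 CNY ÷ 0.92141 = 8.1143 HKD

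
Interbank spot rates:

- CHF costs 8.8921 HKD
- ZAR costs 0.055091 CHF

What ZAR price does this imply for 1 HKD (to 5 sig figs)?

HKD/ZAR = 2.0413

1 HKD ÷ 8.8921 = 0.112459 CHF
0.112459 CHF ÷ 0.055091 = 2.04134 ZAR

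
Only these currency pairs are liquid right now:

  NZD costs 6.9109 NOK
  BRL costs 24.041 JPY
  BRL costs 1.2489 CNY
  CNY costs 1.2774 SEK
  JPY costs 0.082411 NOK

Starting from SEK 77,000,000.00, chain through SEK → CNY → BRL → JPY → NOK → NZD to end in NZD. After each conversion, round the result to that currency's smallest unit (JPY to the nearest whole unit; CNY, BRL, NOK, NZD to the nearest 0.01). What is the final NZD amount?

NZD 13,836,914.31

SEK 77,000,000.00 ÷ 1.2774 = CNY 60,278,691.09
CNY 60,278,691.09 ÷ 1.2489 = BRL 48,265,426.45
BRL 48,265,426.45 × 24.041 = JPY 1,160,349,117
JPY 1,160,349,117 × 0.082411 = NOK 95,625,531.08
NOK 95,625,531.08 ÷ 6.9109 = NZD 13,836,914.31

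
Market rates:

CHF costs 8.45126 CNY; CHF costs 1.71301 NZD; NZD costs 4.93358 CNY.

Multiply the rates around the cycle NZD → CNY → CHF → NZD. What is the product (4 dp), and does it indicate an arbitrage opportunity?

Around NZD → CNY → CHF → NZD: 1 × 4.93358 ÷ 8.45126 × 1.71301 = 1.000001
Product ≈ 1 (deviation 0.000%, within rounding noise).

1.0000 (no arbitrage)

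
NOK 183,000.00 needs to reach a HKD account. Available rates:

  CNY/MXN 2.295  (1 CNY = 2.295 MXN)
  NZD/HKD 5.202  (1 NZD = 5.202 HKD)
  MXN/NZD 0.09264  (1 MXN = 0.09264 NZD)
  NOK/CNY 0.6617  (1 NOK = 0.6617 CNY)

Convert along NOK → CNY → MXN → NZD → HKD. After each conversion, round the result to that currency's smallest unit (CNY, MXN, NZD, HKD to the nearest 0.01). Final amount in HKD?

NOK 183,000.00 × 0.6617 = CNY 121,091.10
CNY 121,091.10 × 2.295 = MXN 277,904.07
MXN 277,904.07 × 0.09264 = NZD 25,745.03
NZD 25,745.03 × 5.202 = HKD 133,925.65

HKD 133,925.65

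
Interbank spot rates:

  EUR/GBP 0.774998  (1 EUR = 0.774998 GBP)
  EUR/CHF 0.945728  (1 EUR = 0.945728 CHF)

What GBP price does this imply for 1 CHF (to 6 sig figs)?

1 CHF ÷ 0.945728 = 1.05739 EUR
1.05739 EUR × 0.774998 = 0.819472 GBP

CHF/GBP = 0.819472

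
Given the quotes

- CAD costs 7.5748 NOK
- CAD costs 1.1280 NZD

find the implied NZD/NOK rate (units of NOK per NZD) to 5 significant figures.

1 NZD ÷ 1.1280 = 0.886525 CAD
0.886525 CAD × 7.5748 = 6.71525 NOK

NZD/NOK = 6.7152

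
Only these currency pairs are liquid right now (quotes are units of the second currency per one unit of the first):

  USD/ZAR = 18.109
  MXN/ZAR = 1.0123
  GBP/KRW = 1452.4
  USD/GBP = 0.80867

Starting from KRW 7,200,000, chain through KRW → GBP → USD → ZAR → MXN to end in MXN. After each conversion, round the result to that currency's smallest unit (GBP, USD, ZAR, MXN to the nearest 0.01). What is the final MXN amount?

KRW 7,200,000 ÷ 1452.4 = GBP 4,957.31
GBP 4,957.31 ÷ 0.80867 = USD 6,130.20
USD 6,130.20 × 18.109 = ZAR 111,011.79
ZAR 111,011.79 ÷ 1.0123 = MXN 109,662.94

MXN 109,662.94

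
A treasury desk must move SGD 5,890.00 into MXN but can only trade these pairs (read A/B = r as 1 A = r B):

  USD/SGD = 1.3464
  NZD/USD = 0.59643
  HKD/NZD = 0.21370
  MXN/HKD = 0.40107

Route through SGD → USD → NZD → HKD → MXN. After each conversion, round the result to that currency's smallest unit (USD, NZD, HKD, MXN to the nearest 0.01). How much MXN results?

MXN 85,577.01

SGD 5,890.00 ÷ 1.3464 = USD 4,374.63
USD 4,374.63 ÷ 0.59643 = NZD 7,334.69
NZD 7,334.69 ÷ 0.21370 = HKD 34,322.37
HKD 34,322.37 ÷ 0.40107 = MXN 85,577.01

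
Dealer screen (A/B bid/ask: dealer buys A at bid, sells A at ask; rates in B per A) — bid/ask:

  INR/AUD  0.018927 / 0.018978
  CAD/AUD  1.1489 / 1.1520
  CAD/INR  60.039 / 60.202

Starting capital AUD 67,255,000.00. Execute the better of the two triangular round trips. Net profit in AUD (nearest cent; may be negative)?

Net profit: AUD 375,943.28

Best loop AUD → INR → CAD → AUD:
AUD 67,255,000.00 ÷ 0.018978 (buy INR at ask) = INR 3,543,840,236.06
INR 3,543,840,236.06 ÷ 60.202 (buy CAD at ask) = CAD 58,865,822.33
CAD 58,865,822.33 × 1.1489 (sell CAD at bid) = AUD 67,630,943.28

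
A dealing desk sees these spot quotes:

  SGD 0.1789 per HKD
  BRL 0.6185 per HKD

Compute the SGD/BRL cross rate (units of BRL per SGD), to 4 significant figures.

1 SGD ÷ 0.1789 = 5.58971 HKD
5.58971 HKD × 0.6185 = 3.45724 BRL

SGD/BRL = 3.457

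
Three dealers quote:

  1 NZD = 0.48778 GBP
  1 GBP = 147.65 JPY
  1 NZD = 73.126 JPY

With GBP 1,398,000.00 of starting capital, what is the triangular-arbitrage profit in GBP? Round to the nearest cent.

Profit: GBP 21,454.74

Profitable loop is GBP → NZD → JPY → GBP:
GBP 1,398,000.00 ÷ 0.48778 = NZD 2,866,046.17
NZD 2,866,046.17 × 73.126 = JPY 209,582,492
JPY 209,582,492 ÷ 147.65 = GBP 1,419,454.74
Profit = GBP 1,419,454.74 − GBP 1,398,000.00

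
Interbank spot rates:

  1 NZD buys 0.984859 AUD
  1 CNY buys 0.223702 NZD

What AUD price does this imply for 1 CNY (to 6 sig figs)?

CNY/AUD = 0.220315

1 CNY × 0.223702 = 0.223702 NZD
0.223702 NZD × 0.984859 = 0.220315 AUD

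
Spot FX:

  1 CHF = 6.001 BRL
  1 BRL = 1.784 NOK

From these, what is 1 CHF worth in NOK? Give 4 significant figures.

CHF/NOK = 10.71

1 CHF × 6.001 = 6.001 BRL
6.001 BRL × 1.784 = 10.7058 NOK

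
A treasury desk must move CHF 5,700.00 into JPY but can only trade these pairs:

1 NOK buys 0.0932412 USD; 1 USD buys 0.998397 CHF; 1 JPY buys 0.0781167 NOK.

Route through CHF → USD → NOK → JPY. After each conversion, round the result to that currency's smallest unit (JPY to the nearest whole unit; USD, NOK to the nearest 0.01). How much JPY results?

JPY 783,826

CHF 5,700.00 ÷ 0.998397 = USD 5,709.15
USD 5,709.15 ÷ 0.0932412 = NOK 61,229.91
NOK 61,229.91 ÷ 0.0781167 = JPY 783,826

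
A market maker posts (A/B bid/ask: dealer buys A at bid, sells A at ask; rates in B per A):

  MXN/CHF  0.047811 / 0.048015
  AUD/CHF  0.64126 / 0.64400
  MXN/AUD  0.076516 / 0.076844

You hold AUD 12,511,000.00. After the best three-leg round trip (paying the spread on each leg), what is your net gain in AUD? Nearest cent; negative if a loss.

Best loop AUD → CHF → MXN → AUD:
AUD 12,511,000.00 × 0.64126 (sell AUD at bid) = CHF 8,022,803.86
CHF 8,022,803.86 ÷ 0.048015 (buy MXN at ask) = MXN 167,089,531.60
MXN 167,089,531.60 × 0.076516 (sell MXN at bid) = AUD 12,785,022.60

Net profit: AUD 274,022.60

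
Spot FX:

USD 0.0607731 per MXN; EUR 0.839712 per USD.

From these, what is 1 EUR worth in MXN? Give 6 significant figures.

1 EUR ÷ 0.839712 = 1.19088 USD
1.19088 USD ÷ 0.0607731 = 19.5956 MXN

EUR/MXN = 19.5956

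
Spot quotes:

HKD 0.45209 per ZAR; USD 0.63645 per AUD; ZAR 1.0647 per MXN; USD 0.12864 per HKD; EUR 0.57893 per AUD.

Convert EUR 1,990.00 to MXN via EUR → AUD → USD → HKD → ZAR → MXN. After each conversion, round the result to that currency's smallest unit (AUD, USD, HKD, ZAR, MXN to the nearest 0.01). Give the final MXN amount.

MXN 35,331.62

EUR 1,990.00 ÷ 0.57893 = AUD 3,437.38
AUD 3,437.38 × 0.63645 = USD 2,187.72
USD 2,187.72 ÷ 0.12864 = HKD 17,006.53
HKD 17,006.53 ÷ 0.45209 = ZAR 37,617.58
ZAR 37,617.58 ÷ 1.0647 = MXN 35,331.62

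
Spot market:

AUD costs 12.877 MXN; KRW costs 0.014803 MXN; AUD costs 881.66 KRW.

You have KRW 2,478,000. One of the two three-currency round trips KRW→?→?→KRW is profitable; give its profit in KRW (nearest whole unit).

Profitable loop is KRW → MXN → AUD → KRW:
KRW 2,478,000 × 0.014803 = MXN 36,681.83
MXN 36,681.83 ÷ 12.877 = AUD 2,848.63
AUD 2,848.63 × 881.66 = KRW 2,511,525
Profit = KRW 2,511,525 − KRW 2,478,000

Profit: KRW 33,525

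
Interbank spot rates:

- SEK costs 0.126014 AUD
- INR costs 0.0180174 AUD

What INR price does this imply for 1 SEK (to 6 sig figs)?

1 SEK × 0.126014 = 0.126014 AUD
0.126014 AUD ÷ 0.0180174 = 6.99402 INR

SEK/INR = 6.99402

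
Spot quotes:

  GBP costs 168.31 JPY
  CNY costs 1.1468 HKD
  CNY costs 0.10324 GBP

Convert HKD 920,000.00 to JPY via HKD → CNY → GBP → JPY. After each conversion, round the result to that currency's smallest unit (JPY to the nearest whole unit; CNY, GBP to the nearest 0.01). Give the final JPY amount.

HKD 920,000.00 ÷ 1.1468 = CNY 802,232.30
CNY 802,232.30 × 0.10324 = GBP 82,822.46
GBP 82,822.46 × 168.31 = JPY 13,939,848

JPY 13,939,848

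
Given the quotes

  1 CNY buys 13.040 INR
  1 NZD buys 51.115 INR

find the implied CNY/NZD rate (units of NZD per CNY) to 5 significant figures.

1 CNY × 13.040 = 13.04 INR
13.04 INR ÷ 51.115 = 0.255111 NZD

CNY/NZD = 0.25511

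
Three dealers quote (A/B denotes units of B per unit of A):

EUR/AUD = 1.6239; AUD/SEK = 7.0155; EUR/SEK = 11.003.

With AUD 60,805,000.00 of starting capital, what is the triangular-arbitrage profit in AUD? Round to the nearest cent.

Profitable loop is AUD → SEK → EUR → AUD:
AUD 60,805,000.00 × 7.0155 = SEK 426,577,477.50
SEK 426,577,477.50 ÷ 11.003 = EUR 38,769,197.26
EUR 38,769,197.26 × 1.6239 = AUD 62,957,299.44
Profit = AUD 62,957,299.44 − AUD 60,805,000.00

Profit: AUD 2,152,299.44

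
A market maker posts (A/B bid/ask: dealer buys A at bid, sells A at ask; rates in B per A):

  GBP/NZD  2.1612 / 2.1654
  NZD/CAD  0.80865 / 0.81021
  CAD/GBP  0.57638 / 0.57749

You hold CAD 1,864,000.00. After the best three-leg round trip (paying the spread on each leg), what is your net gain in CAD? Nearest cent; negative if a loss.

Net profit: CAD 13,631.49

Best loop CAD → GBP → NZD → CAD:
CAD 1,864,000.00 × 0.57638 (sell CAD at bid) = GBP 1,074,372.32
GBP 1,074,372.32 × 2.1612 (sell GBP at bid) = NZD 2,321,933.46
NZD 2,321,933.46 × 0.80865 (sell NZD at bid) = CAD 1,877,631.49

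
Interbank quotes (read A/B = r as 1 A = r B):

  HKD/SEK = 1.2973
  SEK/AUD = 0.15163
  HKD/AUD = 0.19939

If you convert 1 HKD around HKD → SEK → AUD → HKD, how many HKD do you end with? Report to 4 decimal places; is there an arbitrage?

Around HKD → SEK → AUD → HKD: 1 × 1.2973 × 0.15163 ÷ 0.19939 = 0.986557
Product < 1; profitable direction is HKD → AUD → SEK → HKD.

0.9866 (arbitrage exists)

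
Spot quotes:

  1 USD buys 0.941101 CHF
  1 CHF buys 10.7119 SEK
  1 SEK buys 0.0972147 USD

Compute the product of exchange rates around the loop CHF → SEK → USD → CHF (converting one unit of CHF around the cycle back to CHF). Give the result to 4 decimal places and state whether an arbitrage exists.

0.9800 (arbitrage exists)

Around CHF → SEK → USD → CHF: 1 × 10.7119 × 0.0972147 × 0.941101 = 0.980019
Product < 1; profitable direction is CHF → USD → SEK → CHF.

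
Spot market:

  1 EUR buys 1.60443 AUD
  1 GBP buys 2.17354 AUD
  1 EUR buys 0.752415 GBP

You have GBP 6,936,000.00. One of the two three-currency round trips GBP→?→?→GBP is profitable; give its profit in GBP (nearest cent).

Profitable loop is GBP → AUD → EUR → GBP:
GBP 6,936,000.00 × 2.17354 = AUD 15,075,673.44
AUD 15,075,673.44 ÷ 1.60443 = EUR 9,396,279.95
EUR 9,396,279.95 × 0.752415 = GBP 7,069,901.98
Profit = GBP 7,069,901.98 − GBP 6,936,000.00

Profit: GBP 133,901.98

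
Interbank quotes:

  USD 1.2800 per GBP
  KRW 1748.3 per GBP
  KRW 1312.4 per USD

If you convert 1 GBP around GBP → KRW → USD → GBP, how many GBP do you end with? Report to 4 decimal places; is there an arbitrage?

1.0407 (arbitrage exists)

Around GBP → KRW → USD → GBP: 1 × 1748.3 ÷ 1312.4 ÷ 1.2800 = 1.040734
Product > 1; profitable direction is GBP → KRW → USD → GBP.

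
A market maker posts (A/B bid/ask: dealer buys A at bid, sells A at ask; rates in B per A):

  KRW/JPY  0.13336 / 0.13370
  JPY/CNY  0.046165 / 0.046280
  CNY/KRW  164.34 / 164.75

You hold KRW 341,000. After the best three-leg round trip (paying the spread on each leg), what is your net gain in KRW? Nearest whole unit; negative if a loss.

Best loop KRW → JPY → CNY → KRW:
KRW 341,000 × 0.13336 (sell KRW at bid) = JPY 45,476
JPY 45,476 × 0.046165 (sell JPY at bid) = CNY 2,099.39
CNY 2,099.39 × 164.34 (sell CNY at bid) = KRW 345,013

Net profit: KRW 4,013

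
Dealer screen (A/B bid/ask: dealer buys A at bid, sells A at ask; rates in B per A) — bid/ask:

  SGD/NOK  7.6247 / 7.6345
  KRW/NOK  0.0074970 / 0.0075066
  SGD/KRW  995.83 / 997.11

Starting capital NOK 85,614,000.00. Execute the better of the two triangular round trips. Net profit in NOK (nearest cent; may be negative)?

Best loop NOK → KRW → SGD → NOK:
NOK 85,614,000.00 ÷ 0.0075066 (buy KRW at ask) = KRW 11,405,163,456
KRW 11,405,163,456 ÷ 997.11 (buy SGD at ask) = SGD 11,438,219.91
SGD 11,438,219.91 × 7.6247 (sell SGD at bid) = NOK 87,212,995.36

Net profit: NOK 1,598,995.36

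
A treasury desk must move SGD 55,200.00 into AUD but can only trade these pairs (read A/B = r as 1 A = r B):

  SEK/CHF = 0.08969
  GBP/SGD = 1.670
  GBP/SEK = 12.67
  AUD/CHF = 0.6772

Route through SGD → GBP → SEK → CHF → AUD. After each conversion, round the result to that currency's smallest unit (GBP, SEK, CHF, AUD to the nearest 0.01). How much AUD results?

SGD 55,200.00 ÷ 1.670 = GBP 33,053.89
GBP 33,053.89 × 12.67 = SEK 418,792.79
SEK 418,792.79 × 0.08969 = CHF 37,561.53
CHF 37,561.53 ÷ 0.6772 = AUD 55,465.93

AUD 55,465.93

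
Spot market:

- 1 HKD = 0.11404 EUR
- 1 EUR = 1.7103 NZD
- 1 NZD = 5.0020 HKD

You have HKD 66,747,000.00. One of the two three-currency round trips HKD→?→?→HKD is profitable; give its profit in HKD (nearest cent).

Profitable loop is HKD → NZD → EUR → HKD:
HKD 66,747,000.00 ÷ 5.0020 = NZD 13,344,062.38
NZD 13,344,062.38 ÷ 1.7103 = EUR 7,802,176.45
EUR 7,802,176.45 ÷ 0.11404 = HKD 68,416,138.60
Profit = HKD 68,416,138.60 − HKD 66,747,000.00

Profit: HKD 1,669,138.60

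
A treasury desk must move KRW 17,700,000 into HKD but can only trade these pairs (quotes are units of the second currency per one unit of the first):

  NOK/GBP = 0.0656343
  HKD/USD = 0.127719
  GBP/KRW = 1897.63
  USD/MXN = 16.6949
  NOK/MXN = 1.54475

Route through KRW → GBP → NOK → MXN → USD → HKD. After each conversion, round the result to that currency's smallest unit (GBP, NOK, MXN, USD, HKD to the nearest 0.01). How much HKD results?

KRW 17,700,000 ÷ 1897.63 = GBP 9,327.42
GBP 9,327.42 ÷ 0.0656343 = NOK 142,111.97
NOK 142,111.97 × 1.54475 = MXN 219,527.47
MXN 219,527.47 ÷ 16.6949 = USD 13,149.37
USD 13,149.37 ÷ 0.127719 = HKD 102,955.47

HKD 102,955.47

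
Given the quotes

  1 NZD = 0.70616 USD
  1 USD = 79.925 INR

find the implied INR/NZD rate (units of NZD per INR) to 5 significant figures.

1 INR ÷ 79.925 = 0.0125117 USD
0.0125117 USD ÷ 0.70616 = 0.017718 NZD

INR/NZD = 0.017718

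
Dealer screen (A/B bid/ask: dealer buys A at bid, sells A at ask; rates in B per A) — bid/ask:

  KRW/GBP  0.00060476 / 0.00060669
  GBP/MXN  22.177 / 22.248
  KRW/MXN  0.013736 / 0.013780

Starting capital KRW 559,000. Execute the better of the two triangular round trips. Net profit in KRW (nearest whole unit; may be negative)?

Best loop KRW → MXN → GBP → KRW:
KRW 559,000 × 0.013736 (sell KRW at bid) = MXN 7,678.42
MXN 7,678.42 ÷ 22.248 (buy GBP at ask) = GBP 345.13
GBP 345.13 ÷ 0.00060669 (buy KRW at ask) = KRW 568,872

Net profit: KRW 9,872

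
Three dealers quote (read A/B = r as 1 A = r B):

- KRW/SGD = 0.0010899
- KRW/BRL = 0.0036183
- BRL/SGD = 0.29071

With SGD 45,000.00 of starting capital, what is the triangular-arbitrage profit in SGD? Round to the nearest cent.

Profit: SGD 1,626.69

Profitable loop is SGD → BRL → KRW → SGD:
SGD 45,000.00 ÷ 0.29071 = BRL 154,793.44
BRL 154,793.44 ÷ 0.0036183 = KRW 42,780,708
KRW 42,780,708 × 0.0010899 = SGD 46,626.69
Profit = SGD 46,626.69 − SGD 45,000.00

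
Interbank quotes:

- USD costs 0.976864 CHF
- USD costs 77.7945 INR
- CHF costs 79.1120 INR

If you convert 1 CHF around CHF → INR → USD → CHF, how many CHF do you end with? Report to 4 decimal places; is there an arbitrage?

Around CHF → INR → USD → CHF: 1 × 79.1120 ÷ 77.7945 × 0.976864 = 0.993408
Product < 1; profitable direction is CHF → USD → INR → CHF.

0.9934 (arbitrage exists)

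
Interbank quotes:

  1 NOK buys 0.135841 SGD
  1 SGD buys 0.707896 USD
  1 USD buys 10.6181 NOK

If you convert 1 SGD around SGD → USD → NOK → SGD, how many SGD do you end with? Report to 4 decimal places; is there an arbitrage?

Around SGD → USD → NOK → SGD: 1 × 0.707896 × 10.6181 × 0.135841 = 1.021050
Product > 1; profitable direction is SGD → USD → NOK → SGD.

1.0211 (arbitrage exists)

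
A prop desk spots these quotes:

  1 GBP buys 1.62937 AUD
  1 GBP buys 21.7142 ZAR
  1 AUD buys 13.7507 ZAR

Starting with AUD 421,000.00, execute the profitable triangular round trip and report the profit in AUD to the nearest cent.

Profitable loop is AUD → ZAR → GBP → AUD:
AUD 421,000.00 × 13.7507 = ZAR 5,789,044.70
ZAR 5,789,044.70 ÷ 21.7142 = GBP 266,601.80
GBP 266,601.80 × 1.62937 = AUD 434,392.97
Profit = AUD 434,392.97 − AUD 421,000.00

Profit: AUD 13,392.97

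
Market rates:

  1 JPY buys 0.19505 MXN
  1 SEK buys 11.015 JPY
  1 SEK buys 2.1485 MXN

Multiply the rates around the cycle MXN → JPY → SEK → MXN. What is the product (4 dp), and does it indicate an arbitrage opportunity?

1.0000 (no arbitrage)

Around MXN → JPY → SEK → MXN: 1 ÷ 0.19505 ÷ 11.015 × 2.1485 = 1.000011
Product ≈ 1 (deviation 0.001%, within rounding noise).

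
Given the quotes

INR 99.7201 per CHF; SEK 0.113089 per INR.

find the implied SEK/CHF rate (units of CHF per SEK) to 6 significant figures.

SEK/CHF = 0.0886741

1 SEK ÷ 0.113089 = 8.84259 INR
8.84259 INR ÷ 99.7201 = 0.0886741 CHF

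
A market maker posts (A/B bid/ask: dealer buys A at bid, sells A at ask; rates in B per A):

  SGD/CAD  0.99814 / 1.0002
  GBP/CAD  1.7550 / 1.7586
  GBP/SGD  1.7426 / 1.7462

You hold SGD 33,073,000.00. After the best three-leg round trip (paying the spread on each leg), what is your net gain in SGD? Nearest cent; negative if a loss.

Best loop SGD → GBP → CAD → SGD:
SGD 33,073,000.00 ÷ 1.7462 (buy GBP at ask) = GBP 18,939,983.97
GBP 18,939,983.97 × 1.7550 (sell GBP at bid) = CAD 33,239,671.86
CAD 33,239,671.86 ÷ 1.0002 (buy SGD at ask) = SGD 33,233,025.25

Net profit: SGD 160,025.25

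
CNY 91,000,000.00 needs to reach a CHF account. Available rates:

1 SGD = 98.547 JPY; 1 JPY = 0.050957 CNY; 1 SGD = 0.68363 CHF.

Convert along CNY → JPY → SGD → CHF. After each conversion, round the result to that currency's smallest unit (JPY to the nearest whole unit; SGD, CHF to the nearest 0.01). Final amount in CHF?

CHF 12,388,400.74

CNY 91,000,000.00 ÷ 0.050957 = JPY 1,785,819,416
JPY 1,785,819,416 ÷ 98.547 = SGD 18,121,499.55
SGD 18,121,499.55 × 0.68363 = CHF 12,388,400.74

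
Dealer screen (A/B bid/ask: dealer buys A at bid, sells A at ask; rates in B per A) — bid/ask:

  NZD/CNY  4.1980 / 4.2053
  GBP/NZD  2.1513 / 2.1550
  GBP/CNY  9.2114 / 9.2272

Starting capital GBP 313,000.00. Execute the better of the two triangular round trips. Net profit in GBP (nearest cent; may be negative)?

Best loop GBP → CNY → NZD → GBP:
GBP 313,000.00 × 9.2114 (sell GBP at bid) = CNY 2,883,168.20
CNY 2,883,168.20 ÷ 4.2053 (buy NZD at ask) = NZD 685,603.45
NZD 685,603.45 ÷ 2.1550 (buy GBP at ask) = GBP 318,145.45

Net profit: GBP 5,145.45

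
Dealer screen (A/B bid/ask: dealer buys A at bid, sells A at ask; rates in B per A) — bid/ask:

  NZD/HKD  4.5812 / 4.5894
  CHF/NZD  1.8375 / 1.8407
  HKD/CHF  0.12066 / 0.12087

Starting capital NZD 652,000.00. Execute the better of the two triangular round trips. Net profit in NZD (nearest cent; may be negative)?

Net profit: NZD 10,243.21

Best loop NZD → HKD → CHF → NZD:
NZD 652,000.00 × 4.5812 (sell NZD at bid) = HKD 2,986,942.40
HKD 2,986,942.40 × 0.12066 (sell HKD at bid) = CHF 360,404.47
CHF 360,404.47 × 1.8375 (sell CHF at bid) = NZD 662,243.21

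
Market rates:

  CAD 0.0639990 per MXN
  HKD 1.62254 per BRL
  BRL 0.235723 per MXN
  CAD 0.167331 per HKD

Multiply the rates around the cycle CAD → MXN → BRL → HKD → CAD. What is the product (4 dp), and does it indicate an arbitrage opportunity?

Around CAD → MXN → BRL → HKD → CAD: 1 ÷ 0.0639990 × 0.235723 × 1.62254 × 0.167331 = 1.000001
Product ≈ 1 (deviation 0.000%, within rounding noise).

1.0000 (no arbitrage)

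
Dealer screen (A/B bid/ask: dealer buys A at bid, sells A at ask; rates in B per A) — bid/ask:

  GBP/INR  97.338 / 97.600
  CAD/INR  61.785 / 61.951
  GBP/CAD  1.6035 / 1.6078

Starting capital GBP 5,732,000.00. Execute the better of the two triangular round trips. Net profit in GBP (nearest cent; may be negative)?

Best loop GBP → CAD → INR → GBP:
GBP 5,732,000.00 × 1.6035 (sell GBP at bid) = CAD 9,191,262.00
CAD 9,191,262.00 × 61.785 (sell CAD at bid) = INR 567,882,122.67
INR 567,882,122.67 ÷ 97.600 (buy GBP at ask) = GBP 5,818,464.37

Net profit: GBP 86,464.37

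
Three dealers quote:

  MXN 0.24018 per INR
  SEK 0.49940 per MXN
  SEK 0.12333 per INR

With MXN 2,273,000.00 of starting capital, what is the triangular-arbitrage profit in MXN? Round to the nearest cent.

Profit: MXN 64,129.56

Profitable loop is MXN → INR → SEK → MXN:
MXN 2,273,000.00 ÷ 0.24018 = INR 9,463,735.53
INR 9,463,735.53 × 0.12333 = SEK 1,167,162.50
SEK 1,167,162.50 ÷ 0.49940 = MXN 2,337,129.56
Profit = MXN 2,337,129.56 − MXN 2,273,000.00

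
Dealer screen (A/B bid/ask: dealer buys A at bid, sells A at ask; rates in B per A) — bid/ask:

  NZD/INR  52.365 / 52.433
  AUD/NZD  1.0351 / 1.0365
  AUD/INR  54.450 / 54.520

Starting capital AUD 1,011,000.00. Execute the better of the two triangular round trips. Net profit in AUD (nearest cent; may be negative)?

Best loop AUD → INR → NZD → AUD:
AUD 1,011,000.00 × 54.450 (sell AUD at bid) = INR 55,048,950.00
INR 55,048,950.00 ÷ 52.433 (buy NZD at ask) = NZD 1,049,891.29
NZD 1,049,891.29 ÷ 1.0365 (buy AUD at ask) = AUD 1,012,919.72

Net profit: AUD 1,919.72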